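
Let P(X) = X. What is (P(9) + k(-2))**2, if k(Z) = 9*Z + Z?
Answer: 121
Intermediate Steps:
k(Z) = 10*Z
(P(9) + k(-2))**2 = (9 + 10*(-2))**2 = (9 - 20)**2 = (-11)**2 = 121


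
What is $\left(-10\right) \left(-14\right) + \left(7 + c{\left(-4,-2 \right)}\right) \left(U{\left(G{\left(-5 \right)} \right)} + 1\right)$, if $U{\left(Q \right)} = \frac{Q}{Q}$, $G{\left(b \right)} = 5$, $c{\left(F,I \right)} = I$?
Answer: $150$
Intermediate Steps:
$U{\left(Q \right)} = 1$
$\left(-10\right) \left(-14\right) + \left(7 + c{\left(-4,-2 \right)}\right) \left(U{\left(G{\left(-5 \right)} \right)} + 1\right) = \left(-10\right) \left(-14\right) + \left(7 - 2\right) \left(1 + 1\right) = 140 + 5 \cdot 2 = 140 + 10 = 150$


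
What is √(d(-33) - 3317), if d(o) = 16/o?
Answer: I*√3612741/33 ≈ 57.598*I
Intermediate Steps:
√(d(-33) - 3317) = √(16/(-33) - 3317) = √(16*(-1/33) - 3317) = √(-16/33 - 3317) = √(-109477/33) = I*√3612741/33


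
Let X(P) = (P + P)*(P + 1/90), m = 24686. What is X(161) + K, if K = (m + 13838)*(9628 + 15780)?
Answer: 44049133691/45 ≈ 9.7887e+8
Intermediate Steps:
K = 978817792 (K = (24686 + 13838)*(9628 + 15780) = 38524*25408 = 978817792)
X(P) = 2*P*(1/90 + P) (X(P) = (2*P)*(P + 1/90) = (2*P)*(1/90 + P) = 2*P*(1/90 + P))
X(161) + K = (1/45)*161*(1 + 90*161) + 978817792 = (1/45)*161*(1 + 14490) + 978817792 = (1/45)*161*14491 + 978817792 = 2333051/45 + 978817792 = 44049133691/45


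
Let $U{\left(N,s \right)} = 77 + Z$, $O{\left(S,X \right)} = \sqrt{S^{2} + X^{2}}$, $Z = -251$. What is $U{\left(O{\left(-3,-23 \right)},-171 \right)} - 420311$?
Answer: $-420485$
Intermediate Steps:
$U{\left(N,s \right)} = -174$ ($U{\left(N,s \right)} = 77 - 251 = -174$)
$U{\left(O{\left(-3,-23 \right)},-171 \right)} - 420311 = -174 - 420311 = -420485$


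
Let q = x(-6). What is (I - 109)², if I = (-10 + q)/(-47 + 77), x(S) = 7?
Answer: 1190281/100 ≈ 11903.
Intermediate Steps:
q = 7
I = -⅒ (I = (-10 + 7)/(-47 + 77) = -3/30 = -3*1/30 = -⅒ ≈ -0.10000)
(I - 109)² = (-⅒ - 109)² = (-1091/10)² = 1190281/100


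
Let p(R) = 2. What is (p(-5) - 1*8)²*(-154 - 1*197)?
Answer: -12636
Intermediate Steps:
(p(-5) - 1*8)²*(-154 - 1*197) = (2 - 1*8)²*(-154 - 1*197) = (2 - 8)²*(-154 - 197) = (-6)²*(-351) = 36*(-351) = -12636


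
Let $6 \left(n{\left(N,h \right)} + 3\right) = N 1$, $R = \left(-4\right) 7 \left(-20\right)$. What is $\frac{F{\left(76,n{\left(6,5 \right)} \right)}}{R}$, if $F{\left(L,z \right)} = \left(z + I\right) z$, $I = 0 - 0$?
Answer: $\frac{1}{140} \approx 0.0071429$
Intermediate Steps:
$I = 0$ ($I = 0 + 0 = 0$)
$R = 560$ ($R = \left(-28\right) \left(-20\right) = 560$)
$n{\left(N,h \right)} = -3 + \frac{N}{6}$ ($n{\left(N,h \right)} = -3 + \frac{N 1}{6} = -3 + \frac{N}{6}$)
$F{\left(L,z \right)} = z^{2}$ ($F{\left(L,z \right)} = \left(z + 0\right) z = z z = z^{2}$)
$\frac{F{\left(76,n{\left(6,5 \right)} \right)}}{R} = \frac{\left(-3 + \frac{1}{6} \cdot 6\right)^{2}}{560} = \left(-3 + 1\right)^{2} \cdot \frac{1}{560} = \left(-2\right)^{2} \cdot \frac{1}{560} = 4 \cdot \frac{1}{560} = \frac{1}{140}$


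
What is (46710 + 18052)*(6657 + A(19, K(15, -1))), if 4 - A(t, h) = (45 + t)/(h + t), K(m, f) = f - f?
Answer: 8192069190/19 ≈ 4.3116e+8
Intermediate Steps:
K(m, f) = 0
A(t, h) = 4 - (45 + t)/(h + t)
(46710 + 18052)*(6657 + A(19, K(15, -1))) = (46710 + 18052)*(6657 + (-45 + 3*19 + 4*0)/(0 + 19)) = 64762*(6657 + (-45 + 57 + 0)/19) = 64762*(6657 + (1/19)*12) = 64762*(6657 + 12/19) = 64762*(126495/19) = 8192069190/19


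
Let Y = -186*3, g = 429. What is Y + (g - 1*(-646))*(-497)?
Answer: -534833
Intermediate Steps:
Y = -558
Y + (g - 1*(-646))*(-497) = -558 + (429 - 1*(-646))*(-497) = -558 + (429 + 646)*(-497) = -558 + 1075*(-497) = -558 - 534275 = -534833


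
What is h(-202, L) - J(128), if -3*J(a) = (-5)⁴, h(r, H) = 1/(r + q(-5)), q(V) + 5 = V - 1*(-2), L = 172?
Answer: 14583/70 ≈ 208.33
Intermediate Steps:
q(V) = -3 + V (q(V) = -5 + (V - 1*(-2)) = -5 + (V + 2) = -5 + (2 + V) = -3 + V)
h(r, H) = 1/(-8 + r) (h(r, H) = 1/(r + (-3 - 5)) = 1/(r - 8) = 1/(-8 + r))
J(a) = -625/3 (J(a) = -⅓*(-5)⁴ = -⅓*625 = -625/3)
h(-202, L) - J(128) = 1/(-8 - 202) - 1*(-625/3) = 1/(-210) + 625/3 = -1/210 + 625/3 = 14583/70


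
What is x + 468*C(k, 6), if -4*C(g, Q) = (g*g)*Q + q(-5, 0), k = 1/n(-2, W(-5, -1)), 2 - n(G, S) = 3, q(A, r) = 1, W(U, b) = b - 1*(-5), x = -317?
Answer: -1136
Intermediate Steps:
W(U, b) = 5 + b (W(U, b) = b + 5 = 5 + b)
n(G, S) = -1 (n(G, S) = 2 - 1*3 = 2 - 3 = -1)
k = -1 (k = 1/(-1) = -1)
C(g, Q) = -¼ - Q*g²/4 (C(g, Q) = -((g*g)*Q + 1)/4 = -(g²*Q + 1)/4 = -(Q*g² + 1)/4 = -(1 + Q*g²)/4 = -¼ - Q*g²/4)
x + 468*C(k, 6) = -317 + 468*(-¼ - ¼*6*(-1)²) = -317 + 468*(-¼ - ¼*6*1) = -317 + 468*(-¼ - 3/2) = -317 + 468*(-7/4) = -317 - 819 = -1136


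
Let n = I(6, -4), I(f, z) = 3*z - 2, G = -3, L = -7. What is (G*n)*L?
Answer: -294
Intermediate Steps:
I(f, z) = -2 + 3*z
n = -14 (n = -2 + 3*(-4) = -2 - 12 = -14)
(G*n)*L = -3*(-14)*(-7) = 42*(-7) = -294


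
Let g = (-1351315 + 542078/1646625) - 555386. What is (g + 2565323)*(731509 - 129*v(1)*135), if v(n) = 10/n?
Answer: 604458060938621252/1646625 ≈ 3.6709e+11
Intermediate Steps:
g = -3139620992047/1646625 (g = (-1351315 + 542078*(1/1646625)) - 555386 = (-1351315 + 542078/1646625) - 555386 = -2225108519797/1646625 - 555386 = -3139620992047/1646625 ≈ -1.9067e+6)
(g + 2565323)*(731509 - 129*v(1)*135) = (-3139620992047/1646625 + 2565323)*(731509 - 1290/1*135) = 1084503992828*(731509 - 1290*135)/1646625 = 1084503992828*(731509 - 174150)/1646625 = (1084503992828/1646625)*557359 = 604458060938621252/1646625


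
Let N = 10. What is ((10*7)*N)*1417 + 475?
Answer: 992375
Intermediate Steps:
((10*7)*N)*1417 + 475 = ((10*7)*10)*1417 + 475 = (70*10)*1417 + 475 = 700*1417 + 475 = 991900 + 475 = 992375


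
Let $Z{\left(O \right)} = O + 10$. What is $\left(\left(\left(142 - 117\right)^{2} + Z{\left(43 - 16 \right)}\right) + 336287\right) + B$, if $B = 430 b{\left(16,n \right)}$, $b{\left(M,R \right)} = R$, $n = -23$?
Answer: $327059$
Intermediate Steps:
$Z{\left(O \right)} = 10 + O$
$B = -9890$ ($B = 430 \left(-23\right) = -9890$)
$\left(\left(\left(142 - 117\right)^{2} + Z{\left(43 - 16 \right)}\right) + 336287\right) + B = \left(\left(\left(142 - 117\right)^{2} + \left(10 + \left(43 - 16\right)\right)\right) + 336287\right) - 9890 = \left(\left(25^{2} + \left(10 + \left(43 - 16\right)\right)\right) + 336287\right) - 9890 = \left(\left(625 + \left(10 + 27\right)\right) + 336287\right) - 9890 = \left(\left(625 + 37\right) + 336287\right) - 9890 = \left(662 + 336287\right) - 9890 = 336949 - 9890 = 327059$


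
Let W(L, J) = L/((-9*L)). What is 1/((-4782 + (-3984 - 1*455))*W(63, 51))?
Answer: 9/9221 ≈ 0.00097603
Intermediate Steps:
W(L, J) = -⅑ (W(L, J) = L*(-1/(9*L)) = -⅑)
1/((-4782 + (-3984 - 1*455))*W(63, 51)) = 1/((-4782 + (-3984 - 1*455))*(-⅑)) = -9/(-4782 + (-3984 - 455)) = -9/(-4782 - 4439) = -9/(-9221) = -1/9221*(-9) = 9/9221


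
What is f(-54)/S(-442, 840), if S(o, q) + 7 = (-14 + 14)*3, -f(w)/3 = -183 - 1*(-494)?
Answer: 933/7 ≈ 133.29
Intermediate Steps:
f(w) = -933 (f(w) = -3*(-183 - 1*(-494)) = -3*(-183 + 494) = -3*311 = -933)
S(o, q) = -7 (S(o, q) = -7 + (-14 + 14)*3 = -7 + 0*3 = -7 + 0 = -7)
f(-54)/S(-442, 840) = -933/(-7) = -933*(-1/7) = 933/7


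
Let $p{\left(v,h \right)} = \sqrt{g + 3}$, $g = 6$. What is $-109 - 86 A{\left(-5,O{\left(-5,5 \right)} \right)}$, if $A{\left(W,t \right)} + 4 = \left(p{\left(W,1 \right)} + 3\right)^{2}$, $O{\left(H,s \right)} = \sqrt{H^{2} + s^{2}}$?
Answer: $-2861$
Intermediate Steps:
$p{\left(v,h \right)} = 3$ ($p{\left(v,h \right)} = \sqrt{6 + 3} = \sqrt{9} = 3$)
$A{\left(W,t \right)} = 32$ ($A{\left(W,t \right)} = -4 + \left(3 + 3\right)^{2} = -4 + 6^{2} = -4 + 36 = 32$)
$-109 - 86 A{\left(-5,O{\left(-5,5 \right)} \right)} = -109 - 2752 = -2861$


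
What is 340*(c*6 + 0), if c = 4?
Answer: 8160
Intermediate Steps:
340*(c*6 + 0) = 340*(4*6 + 0) = 340*(24 + 0) = 340*24 = 8160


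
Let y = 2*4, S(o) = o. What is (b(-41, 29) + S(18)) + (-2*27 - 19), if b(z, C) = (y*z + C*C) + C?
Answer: 487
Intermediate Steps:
y = 8
b(z, C) = C + C² + 8*z (b(z, C) = (8*z + C*C) + C = (8*z + C²) + C = (C² + 8*z) + C = C + C² + 8*z)
(b(-41, 29) + S(18)) + (-2*27 - 19) = ((29 + 29² + 8*(-41)) + 18) + (-2*27 - 19) = ((29 + 841 - 328) + 18) + (-54 - 19) = (542 + 18) - 73 = 560 - 73 = 487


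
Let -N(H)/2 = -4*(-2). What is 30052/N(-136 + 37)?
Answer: -7513/4 ≈ -1878.3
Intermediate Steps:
N(H) = -16 (N(H) = -(-8)*(-2) = -2*8 = -16)
30052/N(-136 + 37) = 30052/(-16) = 30052*(-1/16) = -7513/4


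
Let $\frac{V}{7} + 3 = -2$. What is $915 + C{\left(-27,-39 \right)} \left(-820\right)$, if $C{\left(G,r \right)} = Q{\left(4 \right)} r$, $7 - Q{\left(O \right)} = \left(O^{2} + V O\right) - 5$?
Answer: $4350195$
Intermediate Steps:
$V = -35$ ($V = -21 + 7 \left(-2\right) = -21 - 14 = -35$)
$Q{\left(O \right)} = 12 - O^{2} + 35 O$ ($Q{\left(O \right)} = 7 - \left(\left(O^{2} - 35 O\right) - 5\right) = 7 - \left(-5 + O^{2} - 35 O\right) = 7 + \left(5 - O^{2} + 35 O\right) = 12 - O^{2} + 35 O$)
$C{\left(G,r \right)} = 136 r$ ($C{\left(G,r \right)} = \left(12 - 4^{2} + 35 \cdot 4\right) r = \left(12 - 16 + 140\right) r = 136 r$)
$915 + C{\left(-27,-39 \right)} \left(-820\right) = 915 + 136 \left(-39\right) \left(-820\right) = 915 - -4349280 = 915 + 4349280 = 4350195$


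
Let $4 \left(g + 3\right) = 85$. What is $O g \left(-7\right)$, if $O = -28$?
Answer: $3577$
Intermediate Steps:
$g = \frac{73}{4}$ ($g = -3 + \frac{1}{4} \cdot 85 = -3 + \frac{85}{4} = \frac{73}{4} \approx 18.25$)
$O g \left(-7\right) = \left(-28\right) \frac{73}{4} \left(-7\right) = \left(-511\right) \left(-7\right) = 3577$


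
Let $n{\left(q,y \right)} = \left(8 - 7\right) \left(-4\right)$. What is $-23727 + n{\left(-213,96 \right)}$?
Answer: $-23731$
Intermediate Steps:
$n{\left(q,y \right)} = -4$ ($n{\left(q,y \right)} = 1 \left(-4\right) = -4$)
$-23727 + n{\left(-213,96 \right)} = -23727 - 4 = -23731$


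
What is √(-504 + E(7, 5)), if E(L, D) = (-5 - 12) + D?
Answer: 2*I*√129 ≈ 22.716*I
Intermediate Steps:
E(L, D) = -17 + D
√(-504 + E(7, 5)) = √(-504 + (-17 + 5)) = √(-504 - 12) = √(-516) = 2*I*√129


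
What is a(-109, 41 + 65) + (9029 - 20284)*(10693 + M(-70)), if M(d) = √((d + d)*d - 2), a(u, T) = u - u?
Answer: -120349715 - 11255*√9798 ≈ -1.2146e+8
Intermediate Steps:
a(u, T) = 0
M(d) = √(-2 + 2*d²) (M(d) = √((2*d)*d - 2) = √(2*d² - 2) = √(-2 + 2*d²))
a(-109, 41 + 65) + (9029 - 20284)*(10693 + M(-70)) = 0 + (9029 - 20284)*(10693 + √(-2 + 2*(-70)²)) = 0 - 11255*(10693 + √(-2 + 2*4900)) = 0 - 11255*(10693 + √(-2 + 9800)) = 0 - 11255*(10693 + √9798) = 0 + (-120349715 - 11255*√9798) = -120349715 - 11255*√9798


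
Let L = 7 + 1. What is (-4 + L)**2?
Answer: 16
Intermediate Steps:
L = 8
(-4 + L)**2 = (-4 + 8)**2 = 4**2 = 16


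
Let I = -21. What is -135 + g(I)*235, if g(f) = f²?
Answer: 103500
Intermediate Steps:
-135 + g(I)*235 = -135 + (-21)²*235 = -135 + 441*235 = -135 + 103635 = 103500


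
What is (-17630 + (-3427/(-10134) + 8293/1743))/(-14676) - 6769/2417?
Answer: -334091268093133/208853321199768 ≈ -1.5996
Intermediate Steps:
(-17630 + (-3427/(-10134) + 8293/1743))/(-14676) - 6769/2417 = (-17630 + (-3427*(-1/10134) + 8293*(1/1743)))*(-1/14676) - 6769*1/2417 = (-17630 + (3427/10134 + 8293/1743))*(-1/14676) - 6769/2417 = (-17630 + 30004841/5887854)*(-1/14676) - 6769/2417 = -103772861179/5887854*(-1/14676) - 6769/2417 = 103772861179/86410145304 - 6769/2417 = -334091268093133/208853321199768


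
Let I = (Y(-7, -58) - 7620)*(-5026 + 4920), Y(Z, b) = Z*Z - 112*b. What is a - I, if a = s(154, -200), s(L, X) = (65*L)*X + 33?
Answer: -2115917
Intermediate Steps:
Y(Z, b) = Z² - 112*b
I = 113950 (I = (((-7)² - 112*(-58)) - 7620)*(-5026 + 4920) = ((49 + 6496) - 7620)*(-106) = (6545 - 7620)*(-106) = -1075*(-106) = 113950)
s(L, X) = 33 + 65*L*X (s(L, X) = 65*L*X + 33 = 33 + 65*L*X)
a = -2001967 (a = 33 + 65*154*(-200) = 33 - 2002000 = -2001967)
a - I = -2001967 - 1*113950 = -2001967 - 113950 = -2115917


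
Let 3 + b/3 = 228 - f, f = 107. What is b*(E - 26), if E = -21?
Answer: -16638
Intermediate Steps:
b = 354 (b = -9 + 3*(228 - 1*107) = -9 + 3*(228 - 107) = -9 + 3*121 = -9 + 363 = 354)
b*(E - 26) = 354*(-21 - 26) = 354*(-47) = -16638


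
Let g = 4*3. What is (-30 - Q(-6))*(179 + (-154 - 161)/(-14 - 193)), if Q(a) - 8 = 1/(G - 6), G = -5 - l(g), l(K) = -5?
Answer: -157084/23 ≈ -6829.7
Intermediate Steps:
g = 12
G = 0 (G = -5 - 1*(-5) = -5 + 5 = 0)
Q(a) = 47/6 (Q(a) = 8 + 1/(0 - 6) = 8 + 1/(-6) = 8 - ⅙ = 47/6)
(-30 - Q(-6))*(179 + (-154 - 161)/(-14 - 193)) = (-30 - 1*47/6)*(179 + (-154 - 161)/(-14 - 193)) = (-30 - 47/6)*(179 - 315/(-207)) = -227*(179 - 315*(-1/207))/6 = -227*(179 + 35/23)/6 = -227/6*4152/23 = -157084/23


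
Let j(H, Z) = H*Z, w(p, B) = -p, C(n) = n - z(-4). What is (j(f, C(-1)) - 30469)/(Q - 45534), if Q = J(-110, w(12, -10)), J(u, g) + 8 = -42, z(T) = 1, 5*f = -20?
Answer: 30461/45584 ≈ 0.66824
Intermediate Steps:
f = -4 (f = (1/5)*(-20) = -4)
C(n) = -1 + n (C(n) = n - 1*1 = n - 1 = -1 + n)
J(u, g) = -50 (J(u, g) = -8 - 42 = -50)
Q = -50
(j(f, C(-1)) - 30469)/(Q - 45534) = (-4*(-1 - 1) - 30469)/(-50 - 45534) = (-4*(-2) - 30469)/(-45584) = (8 - 30469)*(-1/45584) = -30461*(-1/45584) = 30461/45584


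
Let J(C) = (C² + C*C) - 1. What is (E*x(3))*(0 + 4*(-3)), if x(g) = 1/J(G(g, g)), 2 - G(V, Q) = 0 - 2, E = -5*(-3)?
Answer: -180/31 ≈ -5.8064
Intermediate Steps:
E = 15
G(V, Q) = 4 (G(V, Q) = 2 - (0 - 2) = 2 - 1*(-2) = 2 + 2 = 4)
J(C) = -1 + 2*C² (J(C) = (C² + C²) - 1 = 2*C² - 1 = -1 + 2*C²)
x(g) = 1/31 (x(g) = 1/(-1 + 2*4²) = 1/(-1 + 2*16) = 1/(-1 + 32) = 1/31)
(E*x(3))*(0 + 4*(-3)) = (15*(1/31))*(0 + 4*(-3)) = 15*(0 - 12)/31 = (15/31)*(-12) = -180/31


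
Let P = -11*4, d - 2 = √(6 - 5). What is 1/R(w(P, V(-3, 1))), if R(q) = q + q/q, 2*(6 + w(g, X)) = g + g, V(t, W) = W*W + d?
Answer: -1/49 ≈ -0.020408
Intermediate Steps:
d = 3 (d = 2 + √(6 - 5) = 2 + √1 = 2 + 1 = 3)
V(t, W) = 3 + W² (V(t, W) = W*W + 3 = W² + 3 = 3 + W²)
P = -44
w(g, X) = -6 + g (w(g, X) = -6 + (g + g)/2 = -6 + (2*g)/2 = -6 + g)
R(q) = 1 + q (R(q) = q + 1 = 1 + q)
1/R(w(P, V(-3, 1))) = 1/(1 + (-6 - 44)) = 1/(1 - 50) = 1/(-49) = -1/49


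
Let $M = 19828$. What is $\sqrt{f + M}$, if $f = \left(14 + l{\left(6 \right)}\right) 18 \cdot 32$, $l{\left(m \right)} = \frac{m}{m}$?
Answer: $2 \sqrt{7117} \approx 168.72$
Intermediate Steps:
$l{\left(m \right)} = 1$
$f = 8640$ ($f = \left(14 + 1\right) 18 \cdot 32 = 15 \cdot 18 \cdot 32 = 270 \cdot 32 = 8640$)
$\sqrt{f + M} = \sqrt{8640 + 19828} = \sqrt{28468} = 2 \sqrt{7117}$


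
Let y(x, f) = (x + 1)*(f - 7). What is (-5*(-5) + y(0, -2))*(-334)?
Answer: -5344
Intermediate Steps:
y(x, f) = (1 + x)*(-7 + f)
(-5*(-5) + y(0, -2))*(-334) = (-5*(-5) + (-7 - 2 - 7*0 - 2*0))*(-334) = (25 + (-7 - 2 + 0 + 0))*(-334) = (25 - 9)*(-334) = 16*(-334) = -5344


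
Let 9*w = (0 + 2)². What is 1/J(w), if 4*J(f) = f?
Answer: 9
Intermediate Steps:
w = 4/9 (w = (0 + 2)²/9 = (⅑)*2² = (⅑)*4 = 4/9 ≈ 0.44444)
J(f) = f/4
1/J(w) = 1/((¼)*(4/9)) = 1/(⅑) = 9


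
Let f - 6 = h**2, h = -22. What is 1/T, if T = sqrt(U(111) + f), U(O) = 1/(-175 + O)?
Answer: 8*sqrt(31359)/31359 ≈ 0.045176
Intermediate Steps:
f = 490 (f = 6 + (-22)**2 = 6 + 484 = 490)
T = sqrt(31359)/8 (T = sqrt(1/(-175 + 111) + 490) = sqrt(1/(-64) + 490) = sqrt(-1/64 + 490) = sqrt(31359/64) = sqrt(31359)/8 ≈ 22.136)
1/T = 1/(sqrt(31359)/8) = 8*sqrt(31359)/31359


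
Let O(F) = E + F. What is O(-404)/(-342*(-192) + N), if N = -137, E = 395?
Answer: -9/65527 ≈ -0.00013735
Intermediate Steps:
O(F) = 395 + F
O(-404)/(-342*(-192) + N) = (395 - 404)/(-342*(-192) - 137) = -9/(65664 - 137) = -9/65527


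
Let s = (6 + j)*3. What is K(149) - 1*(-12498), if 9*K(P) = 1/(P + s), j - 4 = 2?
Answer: 20809171/1665 ≈ 12498.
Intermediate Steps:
j = 6 (j = 4 + 2 = 6)
s = 36 (s = (6 + 6)*3 = 12*3 = 36)
K(P) = 1/(9*(36 + P)) (K(P) = 1/(9*(P + 36)) = 1/(9*(36 + P)))
K(149) - 1*(-12498) = 1/(9*(36 + 149)) - 1*(-12498) = (⅑)/185 + 12498 = (⅑)*(1/185) + 12498 = 1/1665 + 12498 = 20809171/1665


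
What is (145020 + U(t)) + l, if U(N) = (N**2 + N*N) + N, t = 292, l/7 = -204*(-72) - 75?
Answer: 418131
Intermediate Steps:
l = 102291 (l = 7*(-204*(-72) - 75) = 7*(14688 - 75) = 7*14613 = 102291)
U(N) = N + 2*N**2 (U(N) = (N**2 + N**2) + N = 2*N**2 + N = N + 2*N**2)
(145020 + U(t)) + l = (145020 + 292*(1 + 2*292)) + 102291 = (145020 + 292*(1 + 584)) + 102291 = (145020 + 292*585) + 102291 = (145020 + 170820) + 102291 = 315840 + 102291 = 418131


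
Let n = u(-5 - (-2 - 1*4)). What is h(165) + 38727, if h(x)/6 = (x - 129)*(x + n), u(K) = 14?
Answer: 77391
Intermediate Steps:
n = 14
h(x) = 6*(-129 + x)*(14 + x) (h(x) = 6*((x - 129)*(x + 14)) = 6*((-129 + x)*(14 + x)) = 6*(-129 + x)*(14 + x))
h(165) + 38727 = (-10836 - 690*165 + 6*165**2) + 38727 = (-10836 - 113850 + 6*27225) + 38727 = (-10836 - 113850 + 163350) + 38727 = 38664 + 38727 = 77391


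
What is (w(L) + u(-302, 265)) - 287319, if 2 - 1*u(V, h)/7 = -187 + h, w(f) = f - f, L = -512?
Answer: -287851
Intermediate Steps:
w(f) = 0
u(V, h) = 1323 - 7*h (u(V, h) = 14 - 7*(-187 + h) = 14 + (1309 - 7*h) = 1323 - 7*h)
(w(L) + u(-302, 265)) - 287319 = (0 + (1323 - 7*265)) - 287319 = (0 + (1323 - 1855)) - 287319 = (0 - 532) - 287319 = -532 - 287319 = -287851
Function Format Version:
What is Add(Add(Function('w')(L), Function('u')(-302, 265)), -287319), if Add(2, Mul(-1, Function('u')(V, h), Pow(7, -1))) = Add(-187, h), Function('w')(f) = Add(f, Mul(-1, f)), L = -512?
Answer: -287851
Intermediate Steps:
Function('w')(f) = 0
Function('u')(V, h) = Add(1323, Mul(-7, h)) (Function('u')(V, h) = Add(14, Mul(-7, Add(-187, h))) = Add(14, Add(1309, Mul(-7, h))) = Add(1323, Mul(-7, h)))
Add(Add(Function('w')(L), Function('u')(-302, 265)), -287319) = Add(Add(0, Add(1323, Mul(-7, 265))), -287319) = Add(Add(0, Add(1323, -1855)), -287319) = Add(Add(0, -532), -287319) = Add(-532, -287319) = -287851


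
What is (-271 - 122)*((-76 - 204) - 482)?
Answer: 299466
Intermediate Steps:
(-271 - 122)*((-76 - 204) - 482) = -393*(-280 - 482) = -393*(-762) = 299466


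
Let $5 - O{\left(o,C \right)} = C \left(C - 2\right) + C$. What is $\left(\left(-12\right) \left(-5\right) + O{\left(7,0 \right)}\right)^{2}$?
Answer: $4225$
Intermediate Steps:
$O{\left(o,C \right)} = 5 - C - C \left(-2 + C\right)$ ($O{\left(o,C \right)} = 5 - \left(C \left(C - 2\right) + C\right) = 5 - \left(C \left(-2 + C\right) + C\right) = 5 - \left(C + C \left(-2 + C\right)\right) = 5 - C - C \left(-2 + C\right)$)
$\left(\left(-12\right) \left(-5\right) + O{\left(7,0 \right)}\right)^{2} = \left(\left(-12\right) \left(-5\right) + \left(5 + 0 - 0^{2}\right)\right)^{2} = \left(60 + \left(5 + 0 - 0\right)\right)^{2} = \left(60 + \left(5 + 0 + 0\right)\right)^{2} = \left(60 + 5\right)^{2} = 65^{2} = 4225$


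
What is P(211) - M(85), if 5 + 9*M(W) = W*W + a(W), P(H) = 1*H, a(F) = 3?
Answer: -5324/9 ≈ -591.56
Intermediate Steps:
P(H) = H
M(W) = -2/9 + W**2/9 (M(W) = -5/9 + (W*W + 3)/9 = -5/9 + (W**2 + 3)/9 = -5/9 + (3 + W**2)/9 = -5/9 + (1/3 + W**2/9) = -2/9 + W**2/9)
P(211) - M(85) = 211 - (-2/9 + (1/9)*85**2) = 211 - (-2/9 + (1/9)*7225) = 211 - (-2/9 + 7225/9) = 211 - 1*7223/9 = 211 - 7223/9 = -5324/9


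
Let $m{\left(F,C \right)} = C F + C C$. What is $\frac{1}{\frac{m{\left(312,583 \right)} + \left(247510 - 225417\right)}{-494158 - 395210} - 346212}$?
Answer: $- \frac{444684}{153955208947} \approx -2.8884 \cdot 10^{-6}$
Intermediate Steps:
$m{\left(F,C \right)} = C^{2} + C F$ ($m{\left(F,C \right)} = C F + C^{2} = C^{2} + C F$)
$\frac{1}{\frac{m{\left(312,583 \right)} + \left(247510 - 225417\right)}{-494158 - 395210} - 346212} = \frac{1}{\frac{583 \left(583 + 312\right) + \left(247510 - 225417\right)}{-494158 - 395210} - 346212} = \frac{1}{\frac{583 \cdot 895 + 22093}{-889368} - 346212} = \frac{1}{\left(521785 + 22093\right) \left(- \frac{1}{889368}\right) - 346212} = \frac{1}{543878 \left(- \frac{1}{889368}\right) - 346212} = \frac{1}{- \frac{271939}{444684} - 346212} = \frac{1}{- \frac{153955208947}{444684}} = - \frac{444684}{153955208947}$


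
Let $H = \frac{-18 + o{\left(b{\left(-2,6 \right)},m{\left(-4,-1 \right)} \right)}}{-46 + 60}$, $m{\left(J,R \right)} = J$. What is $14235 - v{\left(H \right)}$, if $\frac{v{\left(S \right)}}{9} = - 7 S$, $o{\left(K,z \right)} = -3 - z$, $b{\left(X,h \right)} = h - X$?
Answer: $\frac{28317}{2} \approx 14159.0$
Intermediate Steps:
$H = - \frac{17}{14}$ ($H = \frac{-18 - -1}{-46 + 60} = \frac{-18 + \left(-3 + 4\right)}{14} = \left(-18 + 1\right) \frac{1}{14} = \left(-17\right) \frac{1}{14} = - \frac{17}{14} \approx -1.2143$)
$v{\left(S \right)} = - 63 S$ ($v{\left(S \right)} = 9 \left(- 7 S\right) = - 63 S$)
$14235 - v{\left(H \right)} = 14235 - \left(-63\right) \left(- \frac{17}{14}\right) = 14235 - \frac{153}{2} = \frac{28317}{2}$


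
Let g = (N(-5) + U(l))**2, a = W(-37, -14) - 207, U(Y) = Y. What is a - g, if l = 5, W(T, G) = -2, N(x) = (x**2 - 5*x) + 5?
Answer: -3809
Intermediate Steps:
N(x) = 5 + x**2 - 5*x
a = -209 (a = -2 - 207 = -209)
g = 3600 (g = ((5 + (-5)**2 - 5*(-5)) + 5)**2 = ((5 + 25 + 25) + 5)**2 = (55 + 5)**2 = 60**2 = 3600)
a - g = -209 - 1*3600 = -209 - 3600 = -3809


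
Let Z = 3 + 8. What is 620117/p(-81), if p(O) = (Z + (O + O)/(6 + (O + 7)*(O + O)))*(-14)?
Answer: -1239613883/307468 ≈ -4031.7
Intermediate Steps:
Z = 11
p(O) = -154 - 28*O/(6 + 2*O*(7 + O)) (p(O) = (11 + (O + O)/(6 + (O + 7)*(O + O)))*(-14) = (11 + (2*O)/(6 + (7 + O)*(2*O)))*(-14) = (11 + (2*O)/(6 + 2*O*(7 + O)))*(-14) = (11 + 2*O/(6 + 2*O*(7 + O)))*(-14) = -154 - 28*O/(6 + 2*O*(7 + O)))
620117/p(-81) = 620117/((14*(-33 - 78*(-81) - 11*(-81)**2)/(3 + (-81)**2 + 7*(-81)))) = 620117/((14*(-33 + 6318 - 11*6561)/(3 + 6561 - 567))) = 620117/((14*(-33 + 6318 - 72171)/5997)) = 620117/((14*(1/5997)*(-65886))) = 620117/(-307468/1999) = 620117*(-1999/307468) = -1239613883/307468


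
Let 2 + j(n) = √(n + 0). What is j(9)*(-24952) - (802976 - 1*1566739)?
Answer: 738811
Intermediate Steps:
j(n) = -2 + √n (j(n) = -2 + √(n + 0) = -2 + √n)
j(9)*(-24952) - (802976 - 1*1566739) = (-2 + √9)*(-24952) - (802976 - 1*1566739) = (-2 + 3)*(-24952) - (802976 - 1566739) = 1*(-24952) - 1*(-763763) = -24952 + 763763 = 738811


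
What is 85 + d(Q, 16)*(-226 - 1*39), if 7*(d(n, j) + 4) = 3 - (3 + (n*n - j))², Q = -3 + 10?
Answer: 350660/7 ≈ 50094.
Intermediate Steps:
Q = 7
d(n, j) = -25/7 - (3 + n² - j)²/7 (d(n, j) = -4 + (3 - (3 + (n*n - j))²)/7 = -4 + (3 - (3 + (n² - j))²)/7 = -4 + (3 - (3 + n² - j)²)/7 = -4 + (3/7 - (3 + n² - j)²/7) = -25/7 - (3 + n² - j)²/7)
85 + d(Q, 16)*(-226 - 1*39) = 85 + (-25/7 - (3 + 7² - 1*16)²/7)*(-226 - 1*39) = 85 + (-25/7 - (3 + 49 - 16)²/7)*(-226 - 39) = 85 + (-25/7 - ⅐*36²)*(-265) = 85 + (-25/7 - ⅐*1296)*(-265) = 85 + (-25/7 - 1296/7)*(-265) = 85 - 1321/7*(-265) = 85 + 350065/7 = 350660/7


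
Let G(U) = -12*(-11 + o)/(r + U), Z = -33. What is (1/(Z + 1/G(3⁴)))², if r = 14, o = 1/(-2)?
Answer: 19044/19882681 ≈ 0.00095782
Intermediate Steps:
o = -½ ≈ -0.50000
G(U) = -12/(-28/23 - 2*U/23) (G(U) = -12*(-11 - ½)/(14 + U) = -12*(-23/(2*(14 + U))) = -12/(-28/23 - 2*U/23))
(1/(Z + 1/G(3⁴)))² = (1/(-33 + 1/(138/(14 + 3⁴))))² = (1/(-33 + 1/(138/(14 + 81))))² = (1/(-33 + 1/(138/95)))² = (1/(-33 + 95/138))² = (1/(-4459/138))² = (-138/4459)² = 19044/19882681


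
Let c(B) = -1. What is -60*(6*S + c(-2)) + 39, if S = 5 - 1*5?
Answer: 99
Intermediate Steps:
S = 0 (S = 5 - 5 = 0)
-60*(6*S + c(-2)) + 39 = -60*(6*0 - 1) + 39 = -60*(0 - 1) + 39 = -60*(-1) + 39 = 60 + 39 = 99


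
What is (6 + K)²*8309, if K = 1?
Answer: 407141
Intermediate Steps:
(6 + K)²*8309 = (6 + 1)²*8309 = 7²*8309 = 49*8309 = 407141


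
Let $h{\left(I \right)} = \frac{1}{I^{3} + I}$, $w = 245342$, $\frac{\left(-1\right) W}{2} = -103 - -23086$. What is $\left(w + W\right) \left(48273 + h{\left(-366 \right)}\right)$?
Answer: $\frac{235935705869544200}{24514131} \approx 9.6245 \cdot 10^{9}$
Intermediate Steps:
$W = -45966$ ($W = - 2 \left(-103 - -23086\right) = - 2 \left(-103 + 23086\right) = \left(-2\right) 22983 = -45966$)
$h{\left(I \right)} = \frac{1}{I + I^{3}}$
$\left(w + W\right) \left(48273 + h{\left(-366 \right)}\right) = \left(245342 - 45966\right) \left(48273 + \frac{1}{-366 + \left(-366\right)^{3}}\right) = 199376 \left(48273 + \frac{1}{-366 - 49027896}\right) = 199376 \left(48273 + \frac{1}{-49028262}\right) = 199376 \left(48273 - \frac{1}{49028262}\right) = 199376 \cdot \frac{2366741291525}{49028262} = \frac{235935705869544200}{24514131}$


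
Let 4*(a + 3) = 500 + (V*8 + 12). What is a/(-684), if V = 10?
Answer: -145/684 ≈ -0.21199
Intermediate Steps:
a = 145 (a = -3 + (500 + (10*8 + 12))/4 = -3 + (500 + (80 + 12))/4 = -3 + (500 + 92)/4 = -3 + (¼)*592 = -3 + 148 = 145)
a/(-684) = 145/(-684) = 145*(-1/684) = -145/684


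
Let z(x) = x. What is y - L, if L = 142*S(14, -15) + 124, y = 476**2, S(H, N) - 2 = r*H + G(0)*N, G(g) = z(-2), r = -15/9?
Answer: 675664/3 ≈ 2.2522e+5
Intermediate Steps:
r = -5/3 (r = -15*1/9 = -5/3 ≈ -1.6667)
G(g) = -2
S(H, N) = 2 - 2*N - 5*H/3 (S(H, N) = 2 + (-5*H/3 - 2*N) = 2 + (-2*N - 5*H/3) = 2 - 2*N - 5*H/3)
y = 226576
L = 4064/3 (L = 142*(2 - 2*(-15) - 5/3*14) + 124 = 142*(2 + 30 - 70/3) + 124 = 142*(26/3) + 124 = 3692/3 + 124 = 4064/3 ≈ 1354.7)
y - L = 226576 - 1*4064/3 = 226576 - 4064/3 = 675664/3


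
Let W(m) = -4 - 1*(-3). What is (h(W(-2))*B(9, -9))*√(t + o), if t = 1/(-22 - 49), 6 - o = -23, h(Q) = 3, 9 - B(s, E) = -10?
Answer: 399*√2982/71 ≈ 306.88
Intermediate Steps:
B(s, E) = 19 (B(s, E) = 9 - 1*(-10) = 9 + 10 = 19)
W(m) = -1 (W(m) = -4 + 3 = -1)
o = 29 (o = 6 - 1*(-23) = 6 + 23 = 29)
t = -1/71 (t = 1/(-71) = -1/71 ≈ -0.014085)
(h(W(-2))*B(9, -9))*√(t + o) = (3*19)*√(-1/71 + 29) = 57*√(2058/71) = 57*(7*√2982/71) = 399*√2982/71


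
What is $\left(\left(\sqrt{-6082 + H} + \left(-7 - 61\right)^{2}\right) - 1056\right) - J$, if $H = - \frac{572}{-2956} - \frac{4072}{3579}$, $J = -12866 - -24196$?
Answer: $-7762 + \frac{i \sqrt{42552600811210293}}{2644881} \approx -7762.0 + 77.993 i$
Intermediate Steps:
$J = 11330$ ($J = -12866 + 24196 = 11330$)
$H = - \frac{2497411}{2644881}$ ($H = \left(-572\right) \left(- \frac{1}{2956}\right) - \frac{4072}{3579} = \frac{143}{739} - \frac{4072}{3579} = - \frac{2497411}{2644881} \approx -0.94424$)
$\left(\left(\sqrt{-6082 + H} + \left(-7 - 61\right)^{2}\right) - 1056\right) - J = \left(\left(\sqrt{-6082 - \frac{2497411}{2644881}} + \left(-7 - 61\right)^{2}\right) - 1056\right) - 11330 = \left(\left(\sqrt{- \frac{16088663653}{2644881}} + \left(-68\right)^{2}\right) - 1056\right) - 11330 = \left(\left(\frac{i \sqrt{42552600811210293}}{2644881} + 4624\right) - 1056\right) - 11330 = \left(\left(4624 + \frac{i \sqrt{42552600811210293}}{2644881}\right) - 1056\right) - 11330 = \left(3568 + \frac{i \sqrt{42552600811210293}}{2644881}\right) - 11330 = -7762 + \frac{i \sqrt{42552600811210293}}{2644881}$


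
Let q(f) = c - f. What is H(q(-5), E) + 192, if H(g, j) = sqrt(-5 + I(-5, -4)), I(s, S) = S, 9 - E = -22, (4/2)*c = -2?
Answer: 192 + 3*I ≈ 192.0 + 3.0*I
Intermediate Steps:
c = -1 (c = (1/2)*(-2) = -1)
E = 31 (E = 9 - 1*(-22) = 9 + 22 = 31)
q(f) = -1 - f
H(g, j) = 3*I (H(g, j) = sqrt(-5 - 4) = sqrt(-9) = 3*I)
H(q(-5), E) + 192 = 3*I + 192 = 192 + 3*I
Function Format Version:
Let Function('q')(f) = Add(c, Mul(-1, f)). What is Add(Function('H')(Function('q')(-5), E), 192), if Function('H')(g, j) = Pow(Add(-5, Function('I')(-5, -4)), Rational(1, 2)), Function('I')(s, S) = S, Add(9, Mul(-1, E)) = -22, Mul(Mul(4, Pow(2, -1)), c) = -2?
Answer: Add(192, Mul(3, I)) ≈ Add(192.00, Mul(3.0000, I))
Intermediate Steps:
c = -1 (c = Mul(Rational(1, 2), -2) = -1)
E = 31 (E = Add(9, Mul(-1, -22)) = Add(9, 22) = 31)
Function('q')(f) = Add(-1, Mul(-1, f))
Function('H')(g, j) = Mul(3, I) (Function('H')(g, j) = Pow(Add(-5, -4), Rational(1, 2)) = Pow(-9, Rational(1, 2)) = Mul(3, I))
Add(Function('H')(Function('q')(-5), E), 192) = Add(Mul(3, I), 192) = Add(192, Mul(3, I))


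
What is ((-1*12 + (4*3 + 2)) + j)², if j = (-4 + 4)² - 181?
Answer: 32041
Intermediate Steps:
j = -181 (j = 0² - 181 = 0 - 181 = -181)
((-1*12 + (4*3 + 2)) + j)² = ((-1*12 + (4*3 + 2)) - 181)² = ((-12 + (12 + 2)) - 181)² = ((-12 + 14) - 181)² = (2 - 181)² = (-179)² = 32041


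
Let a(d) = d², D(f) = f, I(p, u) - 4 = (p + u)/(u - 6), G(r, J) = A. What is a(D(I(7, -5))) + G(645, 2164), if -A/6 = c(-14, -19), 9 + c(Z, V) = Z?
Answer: 18462/121 ≈ 152.58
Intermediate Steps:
c(Z, V) = -9 + Z
A = 138 (A = -6*(-9 - 14) = -6*(-23) = 138)
G(r, J) = 138
I(p, u) = 4 + (p + u)/(-6 + u) (I(p, u) = 4 + (p + u)/(u - 6) = 4 + (p + u)/(-6 + u))
a(D(I(7, -5))) + G(645, 2164) = ((-24 + 7 + 5*(-5))/(-6 - 5))² + 138 = ((-24 + 7 - 25)/(-11))² + 138 = (-1/11*(-42))² + 138 = (42/11)² + 138 = 1764/121 + 138 = 18462/121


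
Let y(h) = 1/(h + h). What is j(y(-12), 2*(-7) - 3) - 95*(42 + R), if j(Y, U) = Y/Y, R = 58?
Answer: -9499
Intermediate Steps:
y(h) = 1/(2*h)
j(Y, U) = 1
j(y(-12), 2*(-7) - 3) - 95*(42 + R) = 1 - 95*(42 + 58) = 1 - 95*100 = 1 - 9500 = -9499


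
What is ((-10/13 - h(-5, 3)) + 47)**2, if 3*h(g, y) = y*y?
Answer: 315844/169 ≈ 1868.9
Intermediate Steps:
h(g, y) = y**2/3 (h(g, y) = (y*y)/3 = y**2/3)
((-10/13 - h(-5, 3)) + 47)**2 = ((-10/13 - 3**2/3) + 47)**2 = ((-10*1/13 - 9/3) + 47)**2 = ((-10/13 - 1*3) + 47)**2 = ((-10/13 - 3) + 47)**2 = (-49/13 + 47)**2 = (562/13)**2 = 315844/169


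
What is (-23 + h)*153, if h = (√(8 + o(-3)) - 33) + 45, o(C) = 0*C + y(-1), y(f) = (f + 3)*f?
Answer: -1683 + 153*√6 ≈ -1308.2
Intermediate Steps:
y(f) = f*(3 + f) (y(f) = (3 + f)*f = f*(3 + f))
o(C) = -2 (o(C) = 0*C - (3 - 1) = 0 - 1*2 = 0 - 2 = -2)
h = 12 + √6 (h = (√(8 - 2) - 33) + 45 = (√6 - 33) + 45 = (-33 + √6) + 45 = 12 + √6 ≈ 14.449)
(-23 + h)*153 = (-23 + (12 + √6))*153 = (-11 + √6)*153 = -1683 + 153*√6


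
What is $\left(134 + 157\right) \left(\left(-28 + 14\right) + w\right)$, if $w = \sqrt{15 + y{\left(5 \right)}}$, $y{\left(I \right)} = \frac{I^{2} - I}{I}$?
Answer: $-4074 + 291 \sqrt{19} \approx -2805.6$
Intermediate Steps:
$y{\left(I \right)} = \frac{I^{2} - I}{I}$
$w = \sqrt{19}$ ($w = \sqrt{15 + \left(-1 + 5\right)} = \sqrt{15 + 4} = \sqrt{19} \approx 4.3589$)
$\left(134 + 157\right) \left(\left(-28 + 14\right) + w\right) = \left(134 + 157\right) \left(\left(-28 + 14\right) + \sqrt{19}\right) = 291 \left(-14 + \sqrt{19}\right) = -4074 + 291 \sqrt{19}$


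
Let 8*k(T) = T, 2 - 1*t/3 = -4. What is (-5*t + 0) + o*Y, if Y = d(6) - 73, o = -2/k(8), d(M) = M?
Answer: 44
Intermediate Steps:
t = 18 (t = 6 - 3*(-4) = 6 + 12 = 18)
k(T) = T/8
o = -2 (o = -2/1 = -2*1 = -2)
Y = -67 (Y = 6 - 73 = -67)
(-5*t + 0) + o*Y = (-5*18 + 0) - 2*(-67) = (-90 + 0) + 134 = -90 + 134 = 44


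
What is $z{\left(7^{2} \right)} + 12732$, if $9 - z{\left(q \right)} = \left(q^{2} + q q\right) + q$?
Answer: $7890$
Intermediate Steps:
$z{\left(q \right)} = 9 - q - 2 q^{2}$ ($z{\left(q \right)} = 9 - \left(\left(q^{2} + q q\right) + q\right) = 9 - \left(\left(q^{2} + q^{2}\right) + q\right) = 9 - \left(2 q^{2} + q\right) = 9 - \left(q + 2 q^{2}\right) = 9 - q - 2 q^{2}$)
$z{\left(7^{2} \right)} + 12732 = \left(9 - 7^{2} - 2 \left(7^{2}\right)^{2}\right) + 12732 = \left(9 - 49 - 2 \cdot 49^{2}\right) + 12732 = \left(9 - 49 - 4802\right) + 12732 = -4842 + 12732 = 7890$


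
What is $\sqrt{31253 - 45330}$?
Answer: $i \sqrt{14077} \approx 118.65 i$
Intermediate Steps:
$\sqrt{31253 - 45330} = \sqrt{-14077} = i \sqrt{14077}$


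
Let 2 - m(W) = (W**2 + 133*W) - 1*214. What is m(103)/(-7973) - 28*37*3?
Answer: -24755992/7973 ≈ -3105.0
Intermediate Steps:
m(W) = 216 - W**2 - 133*W (m(W) = 2 - ((W**2 + 133*W) - 1*214) = 2 - ((W**2 + 133*W) - 214) = 2 - (-214 + W**2 + 133*W) = 2 + (214 - W**2 - 133*W) = 216 - W**2 - 133*W)
m(103)/(-7973) - 28*37*3 = (216 - 1*103**2 - 133*103)/(-7973) - 28*37*3 = (216 - 1*10609 - 13699)*(-1/7973) - 1036*3 = (216 - 10609 - 13699)*(-1/7973) - 3108 = -24092*(-1/7973) - 3108 = 24092/7973 - 3108 = -24755992/7973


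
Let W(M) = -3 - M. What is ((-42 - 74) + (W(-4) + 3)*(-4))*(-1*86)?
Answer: 11352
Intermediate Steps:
((-42 - 74) + (W(-4) + 3)*(-4))*(-1*86) = ((-42 - 74) + ((-3 - 1*(-4)) + 3)*(-4))*(-1*86) = (-116 + ((-3 + 4) + 3)*(-4))*(-86) = (-116 + (1 + 3)*(-4))*(-86) = (-116 + 4*(-4))*(-86) = (-116 - 16)*(-86) = -132*(-86) = 11352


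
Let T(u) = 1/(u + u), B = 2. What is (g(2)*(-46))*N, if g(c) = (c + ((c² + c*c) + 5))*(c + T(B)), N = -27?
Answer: 83835/2 ≈ 41918.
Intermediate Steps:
T(u) = 1/(2*u)
g(c) = (¼ + c)*(5 + c + 2*c²) (g(c) = (c + ((c² + c*c) + 5))*(c + (½)/2) = (c + ((c² + c²) + 5))*(c + (½)*(½)) = (c + (2*c² + 5))*(c + ¼) = (c + (5 + 2*c²))*(¼ + c) = (5 + c + 2*c²)*(¼ + c) = (¼ + c)*(5 + c + 2*c²))
(g(2)*(-46))*N = ((5/4 + 2*2³ + (3/2)*2² + (21/4)*2)*(-46))*(-27) = ((5/4 + 2*8 + (3/2)*4 + 21/2)*(-46))*(-27) = ((5/4 + 16 + 6 + 21/2)*(-46))*(-27) = ((135/4)*(-46))*(-27) = -3105/2*(-27) = 83835/2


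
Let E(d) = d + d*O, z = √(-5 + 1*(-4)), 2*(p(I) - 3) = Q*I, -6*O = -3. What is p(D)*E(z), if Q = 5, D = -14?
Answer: -144*I ≈ -144.0*I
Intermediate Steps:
O = ½ (O = -⅙*(-3) = ½ ≈ 0.50000)
p(I) = 3 + 5*I/2 (p(I) = 3 + (5*I)/2 = 3 + 5*I/2)
z = 3*I (z = √(-5 - 4) = √(-9) = 3*I ≈ 3.0*I)
E(d) = 3*d/2 (E(d) = d + d*(½) = d + d/2 = 3*d/2)
p(D)*E(z) = (3 + (5/2)*(-14))*(3*(3*I)/2) = (3 - 35)*(9*I/2) = -144*I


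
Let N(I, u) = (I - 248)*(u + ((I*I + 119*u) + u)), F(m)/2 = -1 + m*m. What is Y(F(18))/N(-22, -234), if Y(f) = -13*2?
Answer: -13/3757050 ≈ -3.4602e-6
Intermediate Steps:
F(m) = -2 + 2*m² (F(m) = 2*(-1 + m*m) = 2*(-1 + m²) = -2 + 2*m²)
N(I, u) = (-248 + I)*(I² + 121*u) (N(I, u) = (-248 + I)*(u + ((I² + 119*u) + u)) = (-248 + I)*(u + (I² + 120*u)) = (-248 + I)*(I² + 121*u))
Y(f) = -26
Y(F(18))/N(-22, -234) = -26/((-22)³ - 30008*(-234) - 248*(-22)² + 121*(-22)*(-234)) = -26/(-10648 + 7021872 - 248*484 + 622908) = -26/(-10648 + 7021872 - 120032 + 622908) = -26/7514100 = -26*1/7514100 = -13/3757050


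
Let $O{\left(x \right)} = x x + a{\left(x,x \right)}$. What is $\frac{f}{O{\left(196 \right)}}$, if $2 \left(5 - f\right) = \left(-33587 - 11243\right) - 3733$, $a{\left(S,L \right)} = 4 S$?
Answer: $\frac{6939}{11200} \approx 0.61955$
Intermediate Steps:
$O{\left(x \right)} = x^{2} + 4 x$ ($O{\left(x \right)} = x x + 4 x = x^{2} + 4 x$)
$f = \frac{48573}{2}$ ($f = 5 - \frac{\left(-33587 - 11243\right) - 3733}{2} = 5 - \frac{-44830 - 3733}{2} = 5 - - \frac{48563}{2} = 5 + \frac{48563}{2} = \frac{48573}{2} \approx 24287.0$)
$\frac{f}{O{\left(196 \right)}} = \frac{48573}{2 \cdot 196 \left(4 + 196\right)} = \frac{48573}{2 \cdot 196 \cdot 200} = \frac{48573}{2 \cdot 39200} = \frac{48573}{2} \cdot \frac{1}{39200} = \frac{6939}{11200}$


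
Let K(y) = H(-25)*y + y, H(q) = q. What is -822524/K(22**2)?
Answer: 205631/2904 ≈ 70.810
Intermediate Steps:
K(y) = -24*y (K(y) = -25*y + y = -24*y)
-822524/K(22**2) = -822524/((-24*22**2)) = -822524/((-24*484)) = -822524/(-11616) = -822524*(-1/11616) = 205631/2904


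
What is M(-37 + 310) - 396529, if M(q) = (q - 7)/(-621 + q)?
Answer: -68996179/174 ≈ -3.9653e+5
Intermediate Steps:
M(q) = (-7 + q)/(-621 + q)
M(-37 + 310) - 396529 = (-7 + (-37 + 310))/(-621 + (-37 + 310)) - 396529 = (-7 + 273)/(-621 + 273) - 396529 = 266/(-348) - 396529 = -1/348*266 - 396529 = -133/174 - 396529 = -68996179/174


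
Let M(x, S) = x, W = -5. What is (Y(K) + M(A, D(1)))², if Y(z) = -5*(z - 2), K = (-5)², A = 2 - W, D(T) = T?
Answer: 11664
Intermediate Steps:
A = 7 (A = 2 - 1*(-5) = 2 + 5 = 7)
K = 25
Y(z) = 10 - 5*z (Y(z) = -5*(-2 + z) = 10 - 5*z)
(Y(K) + M(A, D(1)))² = ((10 - 5*25) + 7)² = ((10 - 125) + 7)² = (-115 + 7)² = (-108)² = 11664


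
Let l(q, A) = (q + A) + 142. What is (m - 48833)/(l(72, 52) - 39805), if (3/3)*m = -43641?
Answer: 92474/39539 ≈ 2.3388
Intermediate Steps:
l(q, A) = 142 + A + q (l(q, A) = (A + q) + 142 = 142 + A + q)
m = -43641
(m - 48833)/(l(72, 52) - 39805) = (-43641 - 48833)/((142 + 52 + 72) - 39805) = -92474/(266 - 39805) = -92474/(-39539) = -92474*(-1/39539) = 92474/39539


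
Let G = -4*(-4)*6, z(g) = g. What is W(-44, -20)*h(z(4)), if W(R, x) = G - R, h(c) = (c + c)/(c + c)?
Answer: 140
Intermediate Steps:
G = 96 (G = 16*6 = 96)
h(c) = 1 (h(c) = (2*c)/((2*c)) = (2*c)*(1/(2*c)) = 1)
W(R, x) = 96 - R
W(-44, -20)*h(z(4)) = (96 - 1*(-44))*1 = (96 + 44)*1 = 140*1 = 140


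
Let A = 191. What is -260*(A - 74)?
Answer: -30420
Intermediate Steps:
-260*(A - 74) = -260*(191 - 74) = -260*117 = -30420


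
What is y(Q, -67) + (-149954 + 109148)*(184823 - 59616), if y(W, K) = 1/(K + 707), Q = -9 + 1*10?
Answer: -3269885978879/640 ≈ -5.1092e+9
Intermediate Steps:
Q = 1 (Q = -9 + 10 = 1)
y(W, K) = 1/(707 + K)
y(Q, -67) + (-149954 + 109148)*(184823 - 59616) = 1/(707 - 67) + (-149954 + 109148)*(184823 - 59616) = 1/640 - 40806*125207 = 1/640 - 5109196842 = -3269885978879/640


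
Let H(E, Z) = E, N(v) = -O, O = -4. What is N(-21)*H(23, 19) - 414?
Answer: -322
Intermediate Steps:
N(v) = 4 (N(v) = -1*(-4) = 4)
N(-21)*H(23, 19) - 414 = 4*23 - 414 = 92 - 414 = -322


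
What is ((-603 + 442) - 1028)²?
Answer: 1413721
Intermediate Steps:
((-603 + 442) - 1028)² = (-161 - 1028)² = (-1189)² = 1413721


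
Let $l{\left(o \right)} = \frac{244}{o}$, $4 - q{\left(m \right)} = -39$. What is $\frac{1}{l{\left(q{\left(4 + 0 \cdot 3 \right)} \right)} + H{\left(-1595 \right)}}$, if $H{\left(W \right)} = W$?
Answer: $- \frac{43}{68341} \approx -0.0006292$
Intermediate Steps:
$q{\left(m \right)} = 43$ ($q{\left(m \right)} = 4 - -39 = 4 + 39 = 43$)
$\frac{1}{l{\left(q{\left(4 + 0 \cdot 3 \right)} \right)} + H{\left(-1595 \right)}} = \frac{1}{\frac{244}{43} - 1595} = \frac{1}{- \frac{68341}{43}} = - \frac{43}{68341}$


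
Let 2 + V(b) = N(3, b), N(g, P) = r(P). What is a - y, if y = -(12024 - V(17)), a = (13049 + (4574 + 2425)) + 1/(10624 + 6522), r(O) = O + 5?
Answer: 549563593/17146 ≈ 32052.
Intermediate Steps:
r(O) = 5 + O
N(g, P) = 5 + P
a = 343743009/17146 (a = (13049 + 6999) + 1/17146 = 20048 + 1/17146 = 343743009/17146 ≈ 20048.)
V(b) = 3 + b (V(b) = -2 + (5 + b) = 3 + b)
y = -12004 (y = -(12024 - (3 + 17)) = -(12024 - 1*20) = -(12024 - 20) = -1*12004 = -12004)
a - y = 343743009/17146 - 1*(-12004) = 343743009/17146 + 12004 = 549563593/17146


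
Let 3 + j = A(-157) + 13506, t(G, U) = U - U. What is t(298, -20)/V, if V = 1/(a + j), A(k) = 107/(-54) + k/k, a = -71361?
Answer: 0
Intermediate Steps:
t(G, U) = 0
A(k) = -53/54 (A(k) = 107*(-1/54) + 1 = -107/54 + 1 = -53/54)
j = 729109/54 (j = -3 + (-53/54 + 13506) = -3 + 729271/54 = 729109/54 ≈ 13502.)
V = -54/3124385 (V = 1/(-71361 + 729109/54) = 1/(-3124385/54) = -54/3124385 ≈ -1.7283e-5)
t(298, -20)/V = 0/(-54/3124385) = 0*(-3124385/54) = 0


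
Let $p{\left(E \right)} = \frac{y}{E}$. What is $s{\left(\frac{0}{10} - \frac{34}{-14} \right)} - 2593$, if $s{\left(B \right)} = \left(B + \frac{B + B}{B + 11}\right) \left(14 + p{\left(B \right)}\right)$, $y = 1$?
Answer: $- \frac{119981}{47} \approx -2552.8$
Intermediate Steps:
$p{\left(E \right)} = \frac{1}{E}$ ($p{\left(E \right)} = 1 \frac{1}{E} = \frac{1}{E}$)
$s{\left(B \right)} = \left(14 + \frac{1}{B}\right) \left(B + \frac{2 B}{11 + B}\right)$ ($s{\left(B \right)} = \left(B + \frac{B + B}{B + 11}\right) \left(14 + \frac{1}{B}\right) = \left(B + \frac{2 B}{11 + B}\right) \left(14 + \frac{1}{B}\right) = \left(14 + \frac{1}{B}\right) \left(B + \frac{2 B}{11 + B}\right)$)
$s{\left(\frac{0}{10} - \frac{34}{-14} \right)} - 2593 = \frac{13 + \left(\frac{0}{10} - \frac{34}{-14}\right) \left(183 + 14 \left(\frac{0}{10} - \frac{34}{-14}\right)\right)}{11 + \left(\frac{0}{10} - \frac{34}{-14}\right)} - 2593 = \frac{13 + \left(0 \cdot \frac{1}{10} - - \frac{17}{7}\right) \left(183 + 14 \left(0 \cdot \frac{1}{10} - - \frac{17}{7}\right)\right)}{11 + \left(0 \cdot \frac{1}{10} - - \frac{17}{7}\right)} - 2593 = \frac{13 + \left(0 + \frac{17}{7}\right) \left(183 + 14 \left(0 + \frac{17}{7}\right)\right)}{11 + \left(0 + \frac{17}{7}\right)} - 2593 = \frac{13 + \frac{17 \left(183 + 14 \cdot \frac{17}{7}\right)}{7}}{11 + \frac{17}{7}} - 2593 = \frac{13 + \frac{17 \left(183 + 34\right)}{7}}{\frac{94}{7}} - 2593 = \frac{7 \left(13 + \frac{17}{7} \cdot 217\right)}{94} - 2593 = \frac{7 \left(13 + 527\right)}{94} - 2593 = \frac{7}{94} \cdot 540 - 2593 = \frac{1890}{47} - 2593 = - \frac{119981}{47}$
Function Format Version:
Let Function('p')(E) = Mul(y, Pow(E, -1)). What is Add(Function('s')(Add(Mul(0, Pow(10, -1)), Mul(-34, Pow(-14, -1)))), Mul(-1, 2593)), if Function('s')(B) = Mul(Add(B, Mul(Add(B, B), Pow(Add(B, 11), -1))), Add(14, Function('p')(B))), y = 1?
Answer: Rational(-119981, 47) ≈ -2552.8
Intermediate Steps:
Function('p')(E) = Pow(E, -1) (Function('p')(E) = Mul(1, Pow(E, -1)) = Pow(E, -1))
Function('s')(B) = Mul(Add(14, Pow(B, -1)), Add(B, Mul(2, B, Pow(Add(11, B), -1)))) (Function('s')(B) = Mul(Add(B, Mul(Add(B, B), Pow(Add(B, 11), -1))), Add(14, Pow(B, -1))) = Mul(Add(B, Mul(Mul(2, B), Pow(Add(11, B), -1))), Add(14, Pow(B, -1))) = Mul(Add(B, Mul(2, B, Pow(Add(11, B), -1))), Add(14, Pow(B, -1))) = Mul(Add(14, Pow(B, -1)), Add(B, Mul(2, B, Pow(Add(11, B), -1)))))
Add(Function('s')(Add(Mul(0, Pow(10, -1)), Mul(-34, Pow(-14, -1)))), Mul(-1, 2593)) = Add(Mul(Pow(Add(11, Add(Mul(0, Pow(10, -1)), Mul(-34, Pow(-14, -1)))), -1), Add(13, Mul(Add(Mul(0, Pow(10, -1)), Mul(-34, Pow(-14, -1))), Add(183, Mul(14, Add(Mul(0, Pow(10, -1)), Mul(-34, Pow(-14, -1)))))))), Mul(-1, 2593)) = Add(Mul(Pow(Add(11, Add(Mul(0, Rational(1, 10)), Mul(-34, Rational(-1, 14)))), -1), Add(13, Mul(Add(Mul(0, Rational(1, 10)), Mul(-34, Rational(-1, 14))), Add(183, Mul(14, Add(Mul(0, Rational(1, 10)), Mul(-34, Rational(-1, 14)))))))), -2593) = Add(Mul(Pow(Add(11, Add(0, Rational(17, 7))), -1), Add(13, Mul(Add(0, Rational(17, 7)), Add(183, Mul(14, Add(0, Rational(17, 7))))))), -2593) = Add(Mul(Pow(Add(11, Rational(17, 7)), -1), Add(13, Mul(Rational(17, 7), Add(183, Mul(14, Rational(17, 7)))))), -2593) = Add(Mul(Pow(Rational(94, 7), -1), Add(13, Mul(Rational(17, 7), Add(183, 34)))), -2593) = Add(Mul(Rational(7, 94), Add(13, Mul(Rational(17, 7), 217))), -2593) = Add(Mul(Rational(7, 94), Add(13, 527)), -2593) = Add(Mul(Rational(7, 94), 540), -2593) = Add(Rational(1890, 47), -2593) = Rational(-119981, 47)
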